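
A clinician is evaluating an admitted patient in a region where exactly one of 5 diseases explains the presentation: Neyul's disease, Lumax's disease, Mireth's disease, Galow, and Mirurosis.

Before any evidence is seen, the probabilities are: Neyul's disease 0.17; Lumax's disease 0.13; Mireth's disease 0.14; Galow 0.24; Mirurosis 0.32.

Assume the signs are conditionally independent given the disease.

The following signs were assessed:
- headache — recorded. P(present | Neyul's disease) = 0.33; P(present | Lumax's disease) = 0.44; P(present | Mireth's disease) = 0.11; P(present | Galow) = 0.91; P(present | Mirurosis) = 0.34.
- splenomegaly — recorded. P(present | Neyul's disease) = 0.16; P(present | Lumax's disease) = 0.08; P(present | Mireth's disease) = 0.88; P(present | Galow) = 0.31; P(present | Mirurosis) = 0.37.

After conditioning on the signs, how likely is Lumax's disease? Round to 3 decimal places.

For each hypothesis, the unnormalized posterior weight is prior × product of the sign likelihoods:
  Neyul's disease: 0.17 × 0.33 × 0.16 = 0.008976
  Lumax's disease: 0.13 × 0.44 × 0.08 = 0.004576
  Mireth's disease: 0.14 × 0.11 × 0.88 = 0.013552
  Galow: 0.24 × 0.91 × 0.31 = 0.067704
  Mirurosis: 0.32 × 0.34 × 0.37 = 0.040256
The unnormalized weights sum to 0.13506.
P(Lumax's disease | evidence) = 0.004576 / 0.13506 ≈ 0.034.

0.034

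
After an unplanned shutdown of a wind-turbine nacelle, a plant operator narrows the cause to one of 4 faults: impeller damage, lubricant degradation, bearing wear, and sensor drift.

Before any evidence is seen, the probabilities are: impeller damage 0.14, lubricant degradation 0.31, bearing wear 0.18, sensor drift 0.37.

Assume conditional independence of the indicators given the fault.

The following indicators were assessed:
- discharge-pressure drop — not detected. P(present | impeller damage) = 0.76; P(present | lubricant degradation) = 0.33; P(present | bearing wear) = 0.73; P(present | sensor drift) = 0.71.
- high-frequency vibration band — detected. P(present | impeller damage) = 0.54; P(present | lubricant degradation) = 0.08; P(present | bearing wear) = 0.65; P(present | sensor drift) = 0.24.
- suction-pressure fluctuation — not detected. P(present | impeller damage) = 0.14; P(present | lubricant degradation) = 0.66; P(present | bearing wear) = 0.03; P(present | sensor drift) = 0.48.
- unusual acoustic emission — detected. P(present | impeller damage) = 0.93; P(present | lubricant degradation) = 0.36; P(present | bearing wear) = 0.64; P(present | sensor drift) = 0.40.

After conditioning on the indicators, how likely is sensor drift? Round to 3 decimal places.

0.129

Multiply each prior by the joint likelihood of the indicator pattern (using 1 − P(present | H) for each absent indicator):
  impeller damage: 0.14 × (1 − 0.76) × 0.54 × (1 − 0.14) × 0.93 = 0.014512
  lubricant degradation: 0.31 × (1 − 0.33) × 0.08 × (1 − 0.66) × 0.36 = 0.0020338
  bearing wear: 0.18 × (1 − 0.73) × 0.65 × (1 − 0.03) × 0.64 = 0.019611
  sensor drift: 0.37 × (1 − 0.71) × 0.24 × (1 − 0.48) × 0.40 = 0.0053564
Marginal likelihood of the evidence = 0.041513.
P(sensor drift | evidence) = 0.0053564 / 0.041513 ≈ 0.129.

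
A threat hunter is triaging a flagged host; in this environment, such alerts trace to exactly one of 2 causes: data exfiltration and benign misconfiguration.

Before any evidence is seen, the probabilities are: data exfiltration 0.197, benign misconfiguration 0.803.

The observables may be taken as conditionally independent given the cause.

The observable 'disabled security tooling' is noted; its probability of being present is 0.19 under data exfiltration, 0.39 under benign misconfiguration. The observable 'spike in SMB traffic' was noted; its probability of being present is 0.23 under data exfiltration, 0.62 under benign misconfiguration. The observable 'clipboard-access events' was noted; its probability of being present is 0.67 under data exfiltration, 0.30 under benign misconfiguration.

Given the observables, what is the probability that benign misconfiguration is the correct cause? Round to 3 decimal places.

0.910

For each hypothesis, the unnormalized posterior weight is prior × product of the observable likelihoods:
  data exfiltration: 0.197 × 0.19 × 0.23 × 0.67 = 0.005768
  benign misconfiguration: 0.803 × 0.39 × 0.62 × 0.30 = 0.05825
The unnormalized weights sum to 0.064018.
P(benign misconfiguration | evidence) = 0.05825 / 0.064018 ≈ 0.910.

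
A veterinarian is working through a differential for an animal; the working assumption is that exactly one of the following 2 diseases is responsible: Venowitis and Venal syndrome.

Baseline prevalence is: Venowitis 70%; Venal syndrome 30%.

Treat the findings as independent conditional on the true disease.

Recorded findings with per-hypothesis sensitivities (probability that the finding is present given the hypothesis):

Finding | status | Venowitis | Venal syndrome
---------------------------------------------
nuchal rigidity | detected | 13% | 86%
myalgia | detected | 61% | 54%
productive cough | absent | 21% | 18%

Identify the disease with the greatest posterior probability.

Venal syndrome

Multiply each prior by the joint likelihood of the evidence pattern (using 1 − P(present | H) for each absent finding):
  Venowitis: 0.70 × 0.13 × 0.61 × (1 − 0.21) = 0.043853
  Venal syndrome: 0.30 × 0.86 × 0.54 × (1 − 0.18) = 0.11424
Marginal likelihood of the evidence = 0.1581.
P(Venowitis | evidence) ≈ 0.043853 / 0.1581 ≈ 0.277
P(Venal syndrome | evidence) ≈ 0.11424 / 0.1581 ≈ 0.723
The largest is 0.723, so Venal syndrome is most probable.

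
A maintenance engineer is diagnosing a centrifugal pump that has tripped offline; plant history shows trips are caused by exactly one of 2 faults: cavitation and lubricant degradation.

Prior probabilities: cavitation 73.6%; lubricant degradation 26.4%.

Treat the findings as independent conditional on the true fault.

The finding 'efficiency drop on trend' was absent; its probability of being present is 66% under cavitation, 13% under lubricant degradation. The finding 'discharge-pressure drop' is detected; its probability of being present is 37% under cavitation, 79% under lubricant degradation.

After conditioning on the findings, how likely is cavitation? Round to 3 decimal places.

0.338

For each hypothesis, the unnormalized posterior weight is prior × product of the finding likelihoods (using 1 − P(present | H) for each absent finding):
  cavitation: 0.736 × (1 − 0.66) × 0.37 = 0.092589
  lubricant degradation: 0.264 × (1 − 0.13) × 0.79 = 0.18145
Marginal likelihood of the evidence = 0.27404.
P(cavitation | evidence) = 0.092589 / 0.27404 ≈ 0.338.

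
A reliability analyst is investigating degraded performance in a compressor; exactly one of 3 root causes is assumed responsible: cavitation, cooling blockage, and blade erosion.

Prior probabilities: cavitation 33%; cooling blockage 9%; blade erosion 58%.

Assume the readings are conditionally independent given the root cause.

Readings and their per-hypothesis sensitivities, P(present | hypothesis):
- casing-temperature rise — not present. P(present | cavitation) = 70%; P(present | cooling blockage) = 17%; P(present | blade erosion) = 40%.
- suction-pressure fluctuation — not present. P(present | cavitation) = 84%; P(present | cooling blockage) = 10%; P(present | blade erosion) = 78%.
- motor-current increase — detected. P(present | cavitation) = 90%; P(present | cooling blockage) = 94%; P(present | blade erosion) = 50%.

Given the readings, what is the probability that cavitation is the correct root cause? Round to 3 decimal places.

0.123

By Bayes' rule with conditional independence, the unnormalized weight for each hypothesis is prior × ∏ likelihoods (using 1 − P(present | H) for each absent reading):
  cavitation: 0.33 × (1 − 0.70) × (1 − 0.84) × 0.90 = 0.014256
  cooling blockage: 0.09 × (1 − 0.17) × (1 − 0.10) × 0.94 = 0.063196
  blade erosion: 0.58 × (1 − 0.40) × (1 − 0.78) × 0.50 = 0.03828
The unnormalized weights sum to 0.11573.
P(cavitation | evidence) = 0.014256 / 0.11573 ≈ 0.123.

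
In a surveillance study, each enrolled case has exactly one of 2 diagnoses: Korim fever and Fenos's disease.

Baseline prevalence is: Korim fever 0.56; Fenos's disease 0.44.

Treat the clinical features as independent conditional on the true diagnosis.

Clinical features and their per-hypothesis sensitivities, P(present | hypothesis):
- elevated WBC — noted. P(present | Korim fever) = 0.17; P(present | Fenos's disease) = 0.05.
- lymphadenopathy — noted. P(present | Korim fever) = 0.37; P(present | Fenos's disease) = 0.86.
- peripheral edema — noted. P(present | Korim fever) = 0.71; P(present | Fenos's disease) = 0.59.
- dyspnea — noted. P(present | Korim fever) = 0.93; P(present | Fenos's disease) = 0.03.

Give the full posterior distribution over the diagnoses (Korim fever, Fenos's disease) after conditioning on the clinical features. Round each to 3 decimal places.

0.986, 0.014

By Bayes' rule with conditional independence, the unnormalized weight for each hypothesis is prior × ∏ likelihoods:
  Korim fever: 0.56 × 0.17 × 0.37 × 0.71 × 0.93 = 0.023258
  Fenos's disease: 0.44 × 0.05 × 0.86 × 0.59 × 0.03 = 0.00033488
The unnormalized weights sum to 0.023593.
P(Korim fever | evidence) = 0.023258 / 0.023593 ≈ 0.986
P(Fenos's disease | evidence) = 0.00033488 / 0.023593 ≈ 0.014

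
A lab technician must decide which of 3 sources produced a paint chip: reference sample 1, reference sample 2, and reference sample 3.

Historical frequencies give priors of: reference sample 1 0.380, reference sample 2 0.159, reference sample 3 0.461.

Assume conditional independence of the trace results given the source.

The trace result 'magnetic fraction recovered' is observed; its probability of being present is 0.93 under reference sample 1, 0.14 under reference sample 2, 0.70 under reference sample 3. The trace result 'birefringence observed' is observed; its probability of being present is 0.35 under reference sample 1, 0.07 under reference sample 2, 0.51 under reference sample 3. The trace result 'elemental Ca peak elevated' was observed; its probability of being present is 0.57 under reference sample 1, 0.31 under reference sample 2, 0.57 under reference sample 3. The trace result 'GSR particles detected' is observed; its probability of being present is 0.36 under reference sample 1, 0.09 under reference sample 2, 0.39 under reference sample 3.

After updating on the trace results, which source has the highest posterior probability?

For each hypothesis, the unnormalized posterior weight is prior × product of the trace result likelihoods:
  reference sample 1: 0.380 × 0.93 × 0.35 × 0.57 × 0.36 = 0.025381
  reference sample 2: 0.159 × 0.14 × 0.07 × 0.31 × 0.09 = 4.3474e-05
  reference sample 3: 0.461 × 0.70 × 0.51 × 0.57 × 0.39 = 0.036585
Normalizing constant Z = 0.025381 + 4.3474e-05 + 0.036585 = 0.06201.
P(reference sample 1 | evidence) ≈ 0.025381 / 0.06201 ≈ 0.409
P(reference sample 2 | evidence) ≈ 4.3474e-05 / 0.06201 ≈ 0.001
P(reference sample 3 | evidence) ≈ 0.036585 / 0.06201 ≈ 0.590
The largest is 0.590, so reference sample 3 is most probable.

reference sample 3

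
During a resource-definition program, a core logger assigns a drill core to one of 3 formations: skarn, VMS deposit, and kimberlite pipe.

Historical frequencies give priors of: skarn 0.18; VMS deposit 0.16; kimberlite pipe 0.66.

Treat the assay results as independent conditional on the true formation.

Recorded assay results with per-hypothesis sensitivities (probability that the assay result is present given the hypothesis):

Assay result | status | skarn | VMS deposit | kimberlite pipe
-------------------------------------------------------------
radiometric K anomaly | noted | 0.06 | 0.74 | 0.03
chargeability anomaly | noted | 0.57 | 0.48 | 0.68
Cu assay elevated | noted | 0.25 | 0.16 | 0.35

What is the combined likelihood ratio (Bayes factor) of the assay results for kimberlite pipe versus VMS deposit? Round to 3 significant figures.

0.126

Take the product of per-assay result likelihoods under each hypothesis, then divide.
  kimberlite pipe: 0.03 × 0.68 × 0.35 = 0.00714
  VMS deposit: 0.74 × 0.48 × 0.16 = 0.056832
Bayes factor = 0.00714 / 0.056832 ≈ 0.126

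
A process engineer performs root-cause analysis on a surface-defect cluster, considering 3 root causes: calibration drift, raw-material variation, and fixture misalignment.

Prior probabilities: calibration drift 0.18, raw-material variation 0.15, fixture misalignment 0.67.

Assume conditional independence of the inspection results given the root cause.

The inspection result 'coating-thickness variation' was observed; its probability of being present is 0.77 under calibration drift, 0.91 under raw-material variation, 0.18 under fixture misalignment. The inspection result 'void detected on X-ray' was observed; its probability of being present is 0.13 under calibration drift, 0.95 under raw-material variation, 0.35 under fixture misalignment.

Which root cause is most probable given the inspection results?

Multiply each prior by the joint likelihood of the inspection result pattern:
  calibration drift: 0.18 × 0.77 × 0.13 = 0.018018
  raw-material variation: 0.15 × 0.91 × 0.95 = 0.12968
  fixture misalignment: 0.67 × 0.18 × 0.35 = 0.04221
The unnormalized weights sum to 0.1899.
P(calibration drift | evidence) ≈ 0.018018 / 0.1899 ≈ 0.095
P(raw-material variation | evidence) ≈ 0.12968 / 0.1899 ≈ 0.683
P(fixture misalignment | evidence) ≈ 0.04221 / 0.1899 ≈ 0.222
The largest is 0.683, so raw-material variation is most probable.

raw-material variation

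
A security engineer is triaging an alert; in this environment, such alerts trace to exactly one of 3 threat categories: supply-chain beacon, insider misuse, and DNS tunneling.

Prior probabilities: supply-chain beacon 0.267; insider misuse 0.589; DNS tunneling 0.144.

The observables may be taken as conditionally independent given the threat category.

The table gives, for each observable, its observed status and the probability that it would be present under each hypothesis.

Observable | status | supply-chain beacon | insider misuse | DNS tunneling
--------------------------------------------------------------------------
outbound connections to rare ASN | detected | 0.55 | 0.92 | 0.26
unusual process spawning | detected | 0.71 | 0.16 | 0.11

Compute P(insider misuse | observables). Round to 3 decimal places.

0.444

By Bayes' rule with conditional independence, the unnormalized weight for each hypothesis is prior × ∏ likelihoods:
  supply-chain beacon: 0.267 × 0.55 × 0.71 = 0.10426
  insider misuse: 0.589 × 0.92 × 0.16 = 0.086701
  DNS tunneling: 0.144 × 0.26 × 0.11 = 0.0041184
Normalizing constant Z = 0.10426 + 0.086701 + 0.0041184 = 0.19508.
P(insider misuse | evidence) = 0.086701 / 0.19508 ≈ 0.444.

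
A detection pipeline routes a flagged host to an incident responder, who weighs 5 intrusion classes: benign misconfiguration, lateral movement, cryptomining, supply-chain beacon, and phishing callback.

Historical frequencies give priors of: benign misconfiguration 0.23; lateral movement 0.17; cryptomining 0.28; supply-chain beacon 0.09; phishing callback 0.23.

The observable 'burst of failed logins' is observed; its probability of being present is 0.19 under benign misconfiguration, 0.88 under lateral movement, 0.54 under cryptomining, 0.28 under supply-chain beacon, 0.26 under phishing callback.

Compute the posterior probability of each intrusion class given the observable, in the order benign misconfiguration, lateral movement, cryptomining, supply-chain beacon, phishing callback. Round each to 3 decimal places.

Multiply each prior by the likelihood of the observable:
  benign misconfiguration: 0.23 × 0.19 = 0.0437
  lateral movement: 0.17 × 0.88 = 0.1496
  cryptomining: 0.28 × 0.54 = 0.1512
  supply-chain beacon: 0.09 × 0.28 = 0.0252
  phishing callback: 0.23 × 0.26 = 0.0598
Marginal likelihood of the evidence = 0.4295.
P(benign misconfiguration | evidence) = 0.0437 / 0.4295 ≈ 0.102
P(lateral movement | evidence) = 0.1496 / 0.4295 ≈ 0.348
P(cryptomining | evidence) = 0.1512 / 0.4295 ≈ 0.352
P(supply-chain beacon | evidence) = 0.0252 / 0.4295 ≈ 0.059
P(phishing callback | evidence) = 0.0598 / 0.4295 ≈ 0.139

0.102, 0.348, 0.352, 0.059, 0.139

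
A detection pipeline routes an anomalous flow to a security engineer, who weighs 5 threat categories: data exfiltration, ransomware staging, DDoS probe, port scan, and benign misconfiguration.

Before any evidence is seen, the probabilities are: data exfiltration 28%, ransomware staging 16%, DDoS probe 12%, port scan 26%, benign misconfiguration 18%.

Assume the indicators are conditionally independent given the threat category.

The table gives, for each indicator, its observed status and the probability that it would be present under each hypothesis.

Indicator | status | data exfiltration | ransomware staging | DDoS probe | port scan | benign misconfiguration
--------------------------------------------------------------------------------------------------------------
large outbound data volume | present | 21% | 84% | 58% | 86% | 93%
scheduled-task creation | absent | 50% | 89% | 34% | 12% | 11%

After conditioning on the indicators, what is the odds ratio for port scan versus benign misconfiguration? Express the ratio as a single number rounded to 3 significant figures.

Posterior odds equal prior odds times the likelihood ratio; only the two competing hypotheses matter (using 1 − P(present | H) for each absent indicator).
  port scan: 0.26 × 0.86 × (1 − 0.12) = 0.19677
  benign misconfiguration: 0.18 × 0.93 × (1 − 0.11) = 0.14899
Posterior odds = 0.19677 / 0.14899 ≈ 1.32.

1.32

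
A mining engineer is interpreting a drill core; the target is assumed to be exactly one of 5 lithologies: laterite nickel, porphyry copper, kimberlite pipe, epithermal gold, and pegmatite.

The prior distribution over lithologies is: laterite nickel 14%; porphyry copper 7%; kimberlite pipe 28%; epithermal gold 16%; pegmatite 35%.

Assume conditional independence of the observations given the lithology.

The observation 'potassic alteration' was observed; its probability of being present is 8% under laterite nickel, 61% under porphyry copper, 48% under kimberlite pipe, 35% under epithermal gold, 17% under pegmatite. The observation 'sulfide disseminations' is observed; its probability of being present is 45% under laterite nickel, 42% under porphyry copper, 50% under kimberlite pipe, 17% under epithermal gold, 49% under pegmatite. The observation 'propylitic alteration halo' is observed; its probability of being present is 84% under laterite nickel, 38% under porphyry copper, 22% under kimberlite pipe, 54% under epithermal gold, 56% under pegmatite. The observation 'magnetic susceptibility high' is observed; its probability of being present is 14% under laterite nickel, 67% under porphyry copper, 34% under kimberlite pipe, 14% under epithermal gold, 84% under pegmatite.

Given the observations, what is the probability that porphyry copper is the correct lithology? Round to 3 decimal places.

0.185

For each hypothesis, the unnormalized posterior weight is prior × product of the observation likelihoods:
  laterite nickel: 0.14 × 0.08 × 0.45 × 0.84 × 0.14 = 0.0005927
  porphyry copper: 0.07 × 0.61 × 0.42 × 0.38 × 0.67 = 0.004566
  kimberlite pipe: 0.28 × 0.48 × 0.50 × 0.22 × 0.34 = 0.0050266
  epithermal gold: 0.16 × 0.35 × 0.17 × 0.54 × 0.14 = 0.00071971
  pegmatite: 0.35 × 0.17 × 0.49 × 0.56 × 0.84 = 0.013715
The unnormalized weights sum to 0.024619.
P(porphyry copper | evidence) = 0.004566 / 0.024619 ≈ 0.185.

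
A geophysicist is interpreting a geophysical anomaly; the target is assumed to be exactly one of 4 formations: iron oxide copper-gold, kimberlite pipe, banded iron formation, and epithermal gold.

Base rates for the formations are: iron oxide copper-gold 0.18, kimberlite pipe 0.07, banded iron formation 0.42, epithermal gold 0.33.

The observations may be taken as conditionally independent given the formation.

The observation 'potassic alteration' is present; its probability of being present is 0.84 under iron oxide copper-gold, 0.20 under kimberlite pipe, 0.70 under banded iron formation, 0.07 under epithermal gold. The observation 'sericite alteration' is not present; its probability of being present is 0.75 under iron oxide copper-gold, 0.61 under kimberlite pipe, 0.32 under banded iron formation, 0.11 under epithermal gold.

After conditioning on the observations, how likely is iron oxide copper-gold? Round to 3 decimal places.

0.143

Multiply each prior by the joint likelihood of the evidence pattern (using 1 − P(present | H) for each absent observation):
  iron oxide copper-gold: 0.18 × 0.84 × (1 − 0.75) = 0.0378
  kimberlite pipe: 0.07 × 0.20 × (1 − 0.61) = 0.00546
  banded iron formation: 0.42 × 0.70 × (1 − 0.32) = 0.19992
  epithermal gold: 0.33 × 0.07 × (1 − 0.11) = 0.020559
Marginal likelihood of the evidence = 0.26374.
P(iron oxide copper-gold | evidence) = 0.0378 / 0.26374 ≈ 0.143.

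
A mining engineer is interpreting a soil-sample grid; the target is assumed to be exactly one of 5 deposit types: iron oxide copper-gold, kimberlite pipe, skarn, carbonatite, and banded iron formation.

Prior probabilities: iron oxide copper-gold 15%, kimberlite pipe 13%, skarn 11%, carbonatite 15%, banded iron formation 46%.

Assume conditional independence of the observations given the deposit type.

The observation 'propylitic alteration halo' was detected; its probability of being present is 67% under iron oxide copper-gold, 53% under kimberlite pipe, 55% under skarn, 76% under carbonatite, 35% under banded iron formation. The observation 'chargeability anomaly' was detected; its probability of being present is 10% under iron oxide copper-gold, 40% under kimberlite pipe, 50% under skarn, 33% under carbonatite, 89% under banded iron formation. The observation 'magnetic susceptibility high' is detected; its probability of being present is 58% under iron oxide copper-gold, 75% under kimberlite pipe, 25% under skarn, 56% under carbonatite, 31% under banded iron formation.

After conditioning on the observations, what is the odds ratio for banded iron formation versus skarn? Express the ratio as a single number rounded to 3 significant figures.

The normalizing constant cancels in an odds ratio, so compute prior × likelihood for the two hypotheses only:
  banded iron formation: 0.46 × 0.35 × 0.89 × 0.31 = 0.04442
  skarn: 0.11 × 0.55 × 0.50 × 0.25 = 0.0075625
Odds(banded iron formation : skarn) = 0.04442 / 0.0075625 ≈ 5.87.

5.87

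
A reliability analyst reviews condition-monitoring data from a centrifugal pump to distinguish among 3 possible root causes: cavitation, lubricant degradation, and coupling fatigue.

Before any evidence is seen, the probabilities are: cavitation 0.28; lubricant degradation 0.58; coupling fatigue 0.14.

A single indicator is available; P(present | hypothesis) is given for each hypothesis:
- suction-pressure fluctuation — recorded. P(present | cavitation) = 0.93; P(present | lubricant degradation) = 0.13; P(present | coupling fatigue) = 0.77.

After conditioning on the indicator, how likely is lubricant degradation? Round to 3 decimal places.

0.170

By Bayes' rule, the unnormalized weight for each hypothesis is prior × likelihood:
  cavitation: 0.28 × 0.93 = 0.2604
  lubricant degradation: 0.58 × 0.13 = 0.0754
  coupling fatigue: 0.14 × 0.77 = 0.1078
The unnormalized weights sum to 0.4436.
P(lubricant degradation | evidence) = 0.0754 / 0.4436 ≈ 0.170.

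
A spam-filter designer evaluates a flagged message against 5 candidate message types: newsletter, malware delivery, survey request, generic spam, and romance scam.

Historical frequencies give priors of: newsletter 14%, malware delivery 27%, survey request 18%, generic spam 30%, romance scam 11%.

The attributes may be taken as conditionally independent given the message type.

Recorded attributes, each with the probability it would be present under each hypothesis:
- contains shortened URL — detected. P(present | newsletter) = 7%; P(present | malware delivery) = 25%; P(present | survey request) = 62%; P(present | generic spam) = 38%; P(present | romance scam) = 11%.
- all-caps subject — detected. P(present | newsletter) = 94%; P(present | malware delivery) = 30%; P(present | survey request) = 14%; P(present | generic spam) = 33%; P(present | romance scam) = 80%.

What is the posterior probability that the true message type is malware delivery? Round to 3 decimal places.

For each hypothesis, the unnormalized posterior weight is prior × product of the attribute likelihoods:
  newsletter: 0.14 × 0.07 × 0.94 = 0.009212
  malware delivery: 0.27 × 0.25 × 0.30 = 0.02025
  survey request: 0.18 × 0.62 × 0.14 = 0.015624
  generic spam: 0.30 × 0.38 × 0.33 = 0.03762
  romance scam: 0.11 × 0.11 × 0.80 = 0.00968
Normalizing constant Z = 0.009212 + 0.02025 + 0.015624 + 0.03762 + 0.00968 = 0.092386.
P(malware delivery | evidence) = 0.02025 / 0.092386 ≈ 0.219.

0.219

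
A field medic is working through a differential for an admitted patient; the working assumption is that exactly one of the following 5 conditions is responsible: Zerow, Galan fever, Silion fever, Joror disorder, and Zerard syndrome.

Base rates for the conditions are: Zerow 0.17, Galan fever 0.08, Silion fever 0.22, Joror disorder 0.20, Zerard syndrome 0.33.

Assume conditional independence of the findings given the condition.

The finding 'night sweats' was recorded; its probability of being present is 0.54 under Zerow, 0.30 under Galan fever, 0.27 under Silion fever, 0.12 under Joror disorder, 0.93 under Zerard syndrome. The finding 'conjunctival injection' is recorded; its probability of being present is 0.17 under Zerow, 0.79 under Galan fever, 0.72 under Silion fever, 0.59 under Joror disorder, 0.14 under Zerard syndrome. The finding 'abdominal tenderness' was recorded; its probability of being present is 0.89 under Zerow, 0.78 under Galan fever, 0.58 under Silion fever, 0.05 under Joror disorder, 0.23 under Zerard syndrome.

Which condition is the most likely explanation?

Silion fever

By Bayes' rule with conditional independence, the unnormalized weight for each hypothesis is prior × ∏ likelihoods:
  Zerow: 0.17 × 0.54 × 0.17 × 0.89 = 0.013889
  Galan fever: 0.08 × 0.30 × 0.79 × 0.78 = 0.014789
  Silion fever: 0.22 × 0.27 × 0.72 × 0.58 = 0.024805
  Joror disorder: 0.20 × 0.12 × 0.59 × 0.05 = 0.000708
  Zerard syndrome: 0.33 × 0.93 × 0.14 × 0.23 = 0.0098822
Normalizing constant Z = 0.013889 + 0.014789 + 0.024805 + 0.000708 + 0.0098822 = 0.064074.
P(Zerow | evidence) ≈ 0.013889 / 0.064074 ≈ 0.217
P(Galan fever | evidence) ≈ 0.014789 / 0.064074 ≈ 0.231
P(Silion fever | evidence) ≈ 0.024805 / 0.064074 ≈ 0.387
P(Joror disorder | evidence) ≈ 0.000708 / 0.064074 ≈ 0.011
P(Zerard syndrome | evidence) ≈ 0.0098822 / 0.064074 ≈ 0.154
The largest is 0.387, so Silion fever is most probable.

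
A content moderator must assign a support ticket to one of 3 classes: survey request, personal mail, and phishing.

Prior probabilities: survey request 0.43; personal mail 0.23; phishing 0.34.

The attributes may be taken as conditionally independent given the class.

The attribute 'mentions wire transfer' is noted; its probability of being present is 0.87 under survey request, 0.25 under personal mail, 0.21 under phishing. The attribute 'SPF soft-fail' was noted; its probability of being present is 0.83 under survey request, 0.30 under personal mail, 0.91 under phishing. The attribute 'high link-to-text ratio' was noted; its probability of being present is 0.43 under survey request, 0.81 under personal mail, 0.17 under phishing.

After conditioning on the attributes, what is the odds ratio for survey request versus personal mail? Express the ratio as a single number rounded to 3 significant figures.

The normalizing constant cancels in an odds ratio, so compute prior × likelihood for the two hypotheses only:
  survey request: 0.43 × 0.87 × 0.83 × 0.43 = 0.13352
  personal mail: 0.23 × 0.25 × 0.30 × 0.81 = 0.013973
Odds(survey request : personal mail) = 0.13352 / 0.013973 ≈ 9.56.

9.56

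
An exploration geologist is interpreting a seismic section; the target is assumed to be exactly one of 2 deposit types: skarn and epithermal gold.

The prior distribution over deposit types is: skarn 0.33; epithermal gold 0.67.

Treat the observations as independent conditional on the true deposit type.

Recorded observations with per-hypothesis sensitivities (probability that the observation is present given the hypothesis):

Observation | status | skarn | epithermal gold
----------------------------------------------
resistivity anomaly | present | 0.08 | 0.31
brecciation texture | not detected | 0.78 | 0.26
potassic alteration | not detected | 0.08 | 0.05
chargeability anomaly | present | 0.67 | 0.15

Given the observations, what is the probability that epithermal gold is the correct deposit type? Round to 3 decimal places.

0.860

Multiply each prior by the joint likelihood of the evidence pattern (using 1 − P(present | H) for each absent observation):
  skarn: 0.33 × 0.08 × (1 − 0.78) × (1 − 0.08) × 0.67 = 0.0035801
  epithermal gold: 0.67 × 0.31 × (1 − 0.26) × (1 − 0.05) × 0.15 = 0.021902
The unnormalized weights sum to 0.025482.
P(epithermal gold | evidence) = 0.021902 / 0.025482 ≈ 0.860.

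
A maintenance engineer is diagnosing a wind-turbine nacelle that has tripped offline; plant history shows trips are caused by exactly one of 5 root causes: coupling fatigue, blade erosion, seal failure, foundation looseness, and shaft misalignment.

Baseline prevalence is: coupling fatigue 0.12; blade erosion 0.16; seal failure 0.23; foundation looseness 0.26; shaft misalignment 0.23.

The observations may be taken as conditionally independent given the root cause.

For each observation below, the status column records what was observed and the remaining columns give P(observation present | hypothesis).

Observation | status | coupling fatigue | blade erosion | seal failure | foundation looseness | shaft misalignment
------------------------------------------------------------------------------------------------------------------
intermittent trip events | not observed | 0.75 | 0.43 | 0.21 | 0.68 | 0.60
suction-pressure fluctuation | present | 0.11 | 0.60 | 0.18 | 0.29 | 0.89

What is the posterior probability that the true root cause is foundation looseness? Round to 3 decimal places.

0.123

For each hypothesis, the unnormalized posterior weight is prior × product of the observation likelihoods (using 1 − P(present | H) for each absent observation):
  coupling fatigue: 0.12 × (1 − 0.75) × 0.11 = 0.0033
  blade erosion: 0.16 × (1 − 0.43) × 0.60 = 0.05472
  seal failure: 0.23 × (1 − 0.21) × 0.18 = 0.032706
  foundation looseness: 0.26 × (1 − 0.68) × 0.29 = 0.024128
  shaft misalignment: 0.23 × (1 − 0.60) × 0.89 = 0.08188
The unnormalized weights sum to 0.19673.
P(foundation looseness | evidence) = 0.024128 / 0.19673 ≈ 0.123.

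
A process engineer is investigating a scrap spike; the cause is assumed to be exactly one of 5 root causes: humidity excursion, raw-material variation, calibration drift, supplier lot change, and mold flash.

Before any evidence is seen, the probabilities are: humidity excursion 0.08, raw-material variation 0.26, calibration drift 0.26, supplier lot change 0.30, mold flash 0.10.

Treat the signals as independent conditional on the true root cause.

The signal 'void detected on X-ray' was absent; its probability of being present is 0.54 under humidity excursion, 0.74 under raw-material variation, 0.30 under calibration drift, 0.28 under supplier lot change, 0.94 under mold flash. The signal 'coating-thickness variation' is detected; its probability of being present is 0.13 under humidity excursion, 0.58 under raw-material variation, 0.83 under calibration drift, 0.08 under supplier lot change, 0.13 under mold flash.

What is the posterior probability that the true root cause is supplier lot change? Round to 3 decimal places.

0.081

By Bayes' rule with conditional independence, the unnormalized weight for each hypothesis is prior × ∏ likelihoods (using 1 − P(present | H) for each absent signal):
  humidity excursion: 0.08 × (1 − 0.54) × 0.13 = 0.004784
  raw-material variation: 0.26 × (1 − 0.74) × 0.58 = 0.039208
  calibration drift: 0.26 × (1 − 0.30) × 0.83 = 0.15106
  supplier lot change: 0.30 × (1 − 0.28) × 0.08 = 0.01728
  mold flash: 0.10 × (1 − 0.94) × 0.13 = 0.00078
The unnormalized weights sum to 0.21311.
P(supplier lot change | evidence) = 0.01728 / 0.21311 ≈ 0.081.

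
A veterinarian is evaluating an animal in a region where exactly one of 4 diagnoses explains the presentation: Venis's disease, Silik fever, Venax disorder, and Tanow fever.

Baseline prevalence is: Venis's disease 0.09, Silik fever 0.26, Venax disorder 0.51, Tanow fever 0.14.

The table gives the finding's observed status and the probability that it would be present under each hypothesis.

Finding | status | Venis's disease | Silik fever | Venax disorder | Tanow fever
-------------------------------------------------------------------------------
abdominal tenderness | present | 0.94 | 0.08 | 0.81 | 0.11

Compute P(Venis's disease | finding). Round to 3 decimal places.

0.158

By Bayes' rule, the unnormalized weight for each hypothesis is prior × likelihood:
  Venis's disease: 0.09 × 0.94 = 0.0846
  Silik fever: 0.26 × 0.08 = 0.0208
  Venax disorder: 0.51 × 0.81 = 0.4131
  Tanow fever: 0.14 × 0.11 = 0.0154
Normalizing constant Z = 0.0846 + 0.0208 + 0.4131 + 0.0154 = 0.5339.
P(Venis's disease | evidence) = 0.0846 / 0.5339 ≈ 0.158.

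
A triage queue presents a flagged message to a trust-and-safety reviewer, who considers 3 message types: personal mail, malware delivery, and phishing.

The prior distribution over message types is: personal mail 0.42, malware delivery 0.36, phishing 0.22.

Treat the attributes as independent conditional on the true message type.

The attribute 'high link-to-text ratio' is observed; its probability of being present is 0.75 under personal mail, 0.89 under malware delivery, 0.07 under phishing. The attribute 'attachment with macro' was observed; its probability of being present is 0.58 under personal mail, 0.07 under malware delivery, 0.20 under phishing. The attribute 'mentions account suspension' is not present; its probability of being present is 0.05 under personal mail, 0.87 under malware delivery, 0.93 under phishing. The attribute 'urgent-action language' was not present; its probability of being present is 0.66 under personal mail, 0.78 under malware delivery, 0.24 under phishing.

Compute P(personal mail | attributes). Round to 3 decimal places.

Multiply each prior by the joint likelihood of the attribute pattern (using 1 − P(present | H) for each absent attribute):
  personal mail: 0.42 × 0.75 × 0.58 × (1 − 0.05) × (1 − 0.66) = 0.059012
  malware delivery: 0.36 × 0.89 × 0.07 × (1 − 0.87) × (1 − 0.78) = 0.00064144
  phishing: 0.22 × 0.07 × 0.20 × (1 − 0.93) × (1 − 0.24) = 0.00016386
Normalizing constant Z = 0.059012 + 0.00064144 + 0.00016386 = 0.059817.
P(personal mail | evidence) = 0.059012 / 0.059817 ≈ 0.987.

0.987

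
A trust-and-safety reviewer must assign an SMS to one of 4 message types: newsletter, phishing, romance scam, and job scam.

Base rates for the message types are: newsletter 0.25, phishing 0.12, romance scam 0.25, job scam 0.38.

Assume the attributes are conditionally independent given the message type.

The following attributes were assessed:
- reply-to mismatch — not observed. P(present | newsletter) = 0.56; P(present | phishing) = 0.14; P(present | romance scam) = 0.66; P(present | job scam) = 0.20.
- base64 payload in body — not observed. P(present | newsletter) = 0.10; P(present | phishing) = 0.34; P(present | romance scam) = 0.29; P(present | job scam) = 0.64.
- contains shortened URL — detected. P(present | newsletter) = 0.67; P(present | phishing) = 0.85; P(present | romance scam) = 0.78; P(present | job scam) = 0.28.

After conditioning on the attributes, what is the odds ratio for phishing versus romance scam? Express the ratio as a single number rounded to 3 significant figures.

Posterior odds equal prior odds times the likelihood ratio; only the two competing hypotheses matter (using 1 − P(present | H) for each absent attribute).
  phishing: 0.12 × (1 − 0.14) × (1 − 0.34) × 0.85 = 0.057895
  romance scam: 0.25 × (1 − 0.66) × (1 − 0.29) × 0.78 = 0.047073
Posterior odds = 0.057895 / 0.047073 ≈ 1.23.

1.23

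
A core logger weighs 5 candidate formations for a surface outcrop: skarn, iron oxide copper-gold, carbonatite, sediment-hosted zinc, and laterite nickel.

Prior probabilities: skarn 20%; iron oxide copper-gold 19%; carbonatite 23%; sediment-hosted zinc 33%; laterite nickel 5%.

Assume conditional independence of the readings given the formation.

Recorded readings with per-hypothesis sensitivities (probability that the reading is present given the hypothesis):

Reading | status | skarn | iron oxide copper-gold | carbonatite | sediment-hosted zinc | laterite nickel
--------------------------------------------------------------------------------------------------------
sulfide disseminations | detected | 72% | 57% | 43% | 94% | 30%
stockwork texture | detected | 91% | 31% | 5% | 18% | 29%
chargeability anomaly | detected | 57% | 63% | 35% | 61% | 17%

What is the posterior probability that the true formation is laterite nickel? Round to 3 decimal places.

Multiply each prior by the joint likelihood of the reading pattern:
  skarn: 0.20 × 0.72 × 0.91 × 0.57 = 0.074693
  iron oxide copper-gold: 0.19 × 0.57 × 0.31 × 0.63 = 0.021151
  carbonatite: 0.23 × 0.43 × 0.05 × 0.35 = 0.0017308
  sediment-hosted zinc: 0.33 × 0.94 × 0.18 × 0.61 = 0.03406
  laterite nickel: 0.05 × 0.30 × 0.29 × 0.17 = 0.0007395
Marginal likelihood of the evidence = 0.13237.
P(laterite nickel | evidence) = 0.0007395 / 0.13237 ≈ 0.006.

0.006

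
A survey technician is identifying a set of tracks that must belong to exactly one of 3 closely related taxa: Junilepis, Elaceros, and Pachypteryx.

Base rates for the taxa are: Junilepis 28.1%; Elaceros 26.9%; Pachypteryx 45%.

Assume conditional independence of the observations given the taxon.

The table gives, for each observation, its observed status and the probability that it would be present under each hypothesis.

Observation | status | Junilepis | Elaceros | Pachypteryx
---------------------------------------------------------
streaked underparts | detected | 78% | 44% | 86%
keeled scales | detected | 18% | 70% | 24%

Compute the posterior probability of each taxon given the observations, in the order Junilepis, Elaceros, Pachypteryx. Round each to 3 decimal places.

By Bayes' rule with conditional independence, the unnormalized weight for each hypothesis is prior × ∏ likelihoods:
  Junilepis: 0.281 × 0.78 × 0.18 = 0.039452
  Elaceros: 0.269 × 0.44 × 0.70 = 0.082852
  Pachypteryx: 0.450 × 0.86 × 0.24 = 0.09288
The unnormalized weights sum to 0.21518.
P(Junilepis | evidence) = 0.039452 / 0.21518 ≈ 0.183
P(Elaceros | evidence) = 0.082852 / 0.21518 ≈ 0.385
P(Pachypteryx | evidence) = 0.09288 / 0.21518 ≈ 0.432

0.183, 0.385, 0.432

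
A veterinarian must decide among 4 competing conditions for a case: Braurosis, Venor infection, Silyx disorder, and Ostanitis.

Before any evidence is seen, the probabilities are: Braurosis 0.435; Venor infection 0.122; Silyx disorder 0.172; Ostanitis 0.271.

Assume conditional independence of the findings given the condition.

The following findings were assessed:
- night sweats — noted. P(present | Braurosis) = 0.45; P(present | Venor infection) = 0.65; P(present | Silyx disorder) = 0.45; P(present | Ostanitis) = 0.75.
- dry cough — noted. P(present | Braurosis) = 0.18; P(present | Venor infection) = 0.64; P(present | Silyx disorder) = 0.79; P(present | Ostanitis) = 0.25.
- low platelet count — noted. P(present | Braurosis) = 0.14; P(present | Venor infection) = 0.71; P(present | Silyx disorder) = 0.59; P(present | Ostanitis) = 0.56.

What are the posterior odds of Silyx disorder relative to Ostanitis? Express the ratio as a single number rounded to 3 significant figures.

The normalizing constant cancels in an odds ratio, so compute prior × likelihood for the two hypotheses only:
  Silyx disorder: 0.172 × 0.45 × 0.79 × 0.59 = 0.036076
  Ostanitis: 0.271 × 0.75 × 0.25 × 0.56 = 0.028455
Odds(Silyx disorder : Ostanitis) = 0.036076 / 0.028455 ≈ 1.27.

1.27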